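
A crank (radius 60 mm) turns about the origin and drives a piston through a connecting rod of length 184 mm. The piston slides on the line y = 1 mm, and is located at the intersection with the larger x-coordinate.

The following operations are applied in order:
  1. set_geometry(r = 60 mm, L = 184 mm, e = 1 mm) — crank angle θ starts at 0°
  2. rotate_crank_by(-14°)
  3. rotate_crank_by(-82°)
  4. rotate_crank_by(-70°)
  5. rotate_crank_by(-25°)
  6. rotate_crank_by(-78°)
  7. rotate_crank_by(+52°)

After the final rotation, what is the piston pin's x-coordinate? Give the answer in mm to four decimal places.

set_geometry: r = 60 mm, L = 184 mm, e = 1 mm; θ ← 0°
rotate_crank_by(-14°): θ ← 0° -14° = -14°
rotate_crank_by(-82°): θ ← -14° -82° = -96°
rotate_crank_by(-70°): θ ← -96° -70° = -166°
rotate_crank_by(-25°): θ ← -166° -25° = -191°
rotate_crank_by(-78°): θ ← -191° -78° = -269°
rotate_crank_by(+52°): θ ← -269° +52° = -217°
crank pin P = (r cos θ, r sin θ) = (-47.918131, 36.108901)
h = r sin θ − e = 36.108901 − 1 = 35.108901
x = r cos θ + √(L² − h²) = -47.918131 + √(33856.0 − 1232.6350) = -47.918131 + 180.619393 = 132.701262

132.7013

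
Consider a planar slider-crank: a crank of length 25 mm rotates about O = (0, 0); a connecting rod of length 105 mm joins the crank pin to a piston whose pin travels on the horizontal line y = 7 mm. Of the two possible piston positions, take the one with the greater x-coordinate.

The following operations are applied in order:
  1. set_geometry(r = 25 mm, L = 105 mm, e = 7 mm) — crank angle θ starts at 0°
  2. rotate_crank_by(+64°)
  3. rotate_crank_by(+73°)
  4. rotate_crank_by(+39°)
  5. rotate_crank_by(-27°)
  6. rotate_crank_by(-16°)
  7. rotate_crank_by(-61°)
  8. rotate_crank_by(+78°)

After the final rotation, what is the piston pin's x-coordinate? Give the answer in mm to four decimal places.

83.2052

set_geometry: r = 25 mm, L = 105 mm, e = 7 mm; θ ← 0°
rotate_crank_by(+64°): θ ← 0° +64° = 64°
rotate_crank_by(+73°): θ ← 64° +73° = 137°
rotate_crank_by(+39°): θ ← 137° +39° = 176°
rotate_crank_by(-27°): θ ← 176° -27° = 149°
rotate_crank_by(-16°): θ ← 149° -16° = 133°
rotate_crank_by(-61°): θ ← 133° -61° = 72°
rotate_crank_by(+78°): θ ← 72° +78° = 150°
crank pin P = (r cos θ, r sin θ) = (-21.650635, 12.500000)
h = r sin θ − e = 12.500000 − 7 = 5.500000
x = r cos θ + √(L² − h²) = -21.650635 + √(11025.0 − 30.2500) = -21.650635 + 104.855853 = 83.205218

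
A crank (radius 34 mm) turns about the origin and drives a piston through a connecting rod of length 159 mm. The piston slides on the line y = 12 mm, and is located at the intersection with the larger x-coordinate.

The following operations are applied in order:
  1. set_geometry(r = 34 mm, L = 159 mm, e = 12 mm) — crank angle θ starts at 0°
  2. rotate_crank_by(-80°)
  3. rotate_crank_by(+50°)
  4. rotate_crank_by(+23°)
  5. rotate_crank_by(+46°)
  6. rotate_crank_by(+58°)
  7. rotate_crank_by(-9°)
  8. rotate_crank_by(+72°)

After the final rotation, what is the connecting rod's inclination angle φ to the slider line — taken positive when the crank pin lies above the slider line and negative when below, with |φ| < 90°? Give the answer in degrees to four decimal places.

set_geometry: r = 34 mm, L = 159 mm, e = 12 mm; θ ← 0°
rotate_crank_by(-80°): θ ← 0° -80° = -80°
rotate_crank_by(+50°): θ ← -80° +50° = -30°
rotate_crank_by(+23°): θ ← -30° +23° = -7°
rotate_crank_by(+46°): θ ← -7° +46° = 39°
rotate_crank_by(+58°): θ ← 39° +58° = 97°
rotate_crank_by(-9°): θ ← 97° -9° = 88°
rotate_crank_by(+72°): θ ← 88° +72° = 160°
crank pin P = (r cos θ, r sin θ) = (-31.949549, 11.628685)
h = r sin θ − e = 11.628685 − 12 = -0.371315
sin φ = h / L = -0.371315 / 159 = -0.00233532
φ = arcsin(-0.00233532) = -0.133804°

-0.1338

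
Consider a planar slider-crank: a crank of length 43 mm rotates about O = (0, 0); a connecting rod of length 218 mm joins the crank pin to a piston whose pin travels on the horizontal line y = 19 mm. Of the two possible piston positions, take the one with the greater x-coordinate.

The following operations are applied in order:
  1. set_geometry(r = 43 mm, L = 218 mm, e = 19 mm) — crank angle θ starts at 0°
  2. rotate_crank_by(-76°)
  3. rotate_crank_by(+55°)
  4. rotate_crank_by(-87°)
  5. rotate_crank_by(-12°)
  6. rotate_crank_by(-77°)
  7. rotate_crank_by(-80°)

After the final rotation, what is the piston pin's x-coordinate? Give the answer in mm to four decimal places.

221.9505

set_geometry: r = 43 mm, L = 218 mm, e = 19 mm; θ ← 0°
rotate_crank_by(-76°): θ ← 0° -76° = -76°
rotate_crank_by(+55°): θ ← -76° +55° = -21°
rotate_crank_by(-87°): θ ← -21° -87° = -108°
rotate_crank_by(-12°): θ ← -108° -12° = -120°
rotate_crank_by(-77°): θ ← -120° -77° = -197°
rotate_crank_by(-80°): θ ← -197° -80° = -277°
crank pin P = (r cos θ, r sin θ) = (5.240382, 42.679485)
h = r sin θ − e = 42.679485 − 19 = 23.679485
x = r cos θ + √(L² − h²) = 5.240382 + √(47524.0 − 560.7180) = 5.240382 + 216.710134 = 221.950515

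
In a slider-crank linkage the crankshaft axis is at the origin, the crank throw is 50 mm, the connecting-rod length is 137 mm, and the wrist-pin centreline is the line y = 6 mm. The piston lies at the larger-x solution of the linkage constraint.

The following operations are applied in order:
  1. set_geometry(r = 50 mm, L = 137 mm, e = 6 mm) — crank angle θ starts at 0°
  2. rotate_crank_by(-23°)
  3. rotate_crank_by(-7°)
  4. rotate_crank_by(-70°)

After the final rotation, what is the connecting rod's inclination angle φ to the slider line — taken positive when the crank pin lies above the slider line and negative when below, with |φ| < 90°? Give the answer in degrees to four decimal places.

set_geometry: r = 50 mm, L = 137 mm, e = 6 mm; θ ← 0°
rotate_crank_by(-23°): θ ← 0° -23° = -23°
rotate_crank_by(-7°): θ ← -23° -7° = -30°
rotate_crank_by(-70°): θ ← -30° -70° = -100°
crank pin P = (r cos θ, r sin θ) = (-8.682409, -49.240388)
h = r sin θ − e = -49.240388 − 6 = -55.240388
sin φ = h / L = -55.240388 / 137 = -0.40321451
φ = arcsin(-0.40321451) = -23.779287°

-23.7793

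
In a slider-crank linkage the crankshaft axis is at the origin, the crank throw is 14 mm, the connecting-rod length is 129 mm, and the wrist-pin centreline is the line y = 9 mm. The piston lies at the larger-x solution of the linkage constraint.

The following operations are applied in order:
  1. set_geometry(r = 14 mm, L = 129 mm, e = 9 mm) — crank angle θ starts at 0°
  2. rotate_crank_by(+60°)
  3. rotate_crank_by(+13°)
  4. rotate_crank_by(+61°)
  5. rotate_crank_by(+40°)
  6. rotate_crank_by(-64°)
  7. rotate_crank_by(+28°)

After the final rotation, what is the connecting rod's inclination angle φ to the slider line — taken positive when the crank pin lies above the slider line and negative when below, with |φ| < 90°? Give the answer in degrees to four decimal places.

0.1634

set_geometry: r = 14 mm, L = 129 mm, e = 9 mm; θ ← 0°
rotate_crank_by(+60°): θ ← 0° +60° = 60°
rotate_crank_by(+13°): θ ← 60° +13° = 73°
rotate_crank_by(+61°): θ ← 73° +61° = 134°
rotate_crank_by(+40°): θ ← 134° +40° = 174°
rotate_crank_by(-64°): θ ← 174° -64° = 110°
rotate_crank_by(+28°): θ ← 110° +28° = 138°
crank pin P = (r cos θ, r sin θ) = (-10.404028, 9.367828)
h = r sin θ − e = 9.367828 − 9 = 0.367828
sin φ = h / L = 0.367828 / 129 = 0.00285138
φ = arcsin(0.00285138) = 0.163372°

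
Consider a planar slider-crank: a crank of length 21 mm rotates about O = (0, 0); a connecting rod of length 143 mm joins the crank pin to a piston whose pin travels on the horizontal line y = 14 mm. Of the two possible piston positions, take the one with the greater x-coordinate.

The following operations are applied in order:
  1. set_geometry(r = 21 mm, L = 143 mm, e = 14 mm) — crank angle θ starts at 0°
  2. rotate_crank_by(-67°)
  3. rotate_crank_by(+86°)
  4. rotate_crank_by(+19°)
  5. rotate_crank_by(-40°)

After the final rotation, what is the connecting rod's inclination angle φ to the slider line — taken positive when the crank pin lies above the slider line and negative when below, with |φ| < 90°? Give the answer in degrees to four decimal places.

set_geometry: r = 21 mm, L = 143 mm, e = 14 mm; θ ← 0°
rotate_crank_by(-67°): θ ← 0° -67° = -67°
rotate_crank_by(+86°): θ ← -67° +86° = 19°
rotate_crank_by(+19°): θ ← 19° +19° = 38°
rotate_crank_by(-40°): θ ← 38° -40° = -2°
crank pin P = (r cos θ, r sin θ) = (20.987207, -0.732889)
h = r sin θ − e = -0.732889 − 14 = -14.732889
sin φ = h / L = -14.732889 / 143 = -0.10302720
φ = arcsin(-0.10302720) = -5.913517°

-5.9135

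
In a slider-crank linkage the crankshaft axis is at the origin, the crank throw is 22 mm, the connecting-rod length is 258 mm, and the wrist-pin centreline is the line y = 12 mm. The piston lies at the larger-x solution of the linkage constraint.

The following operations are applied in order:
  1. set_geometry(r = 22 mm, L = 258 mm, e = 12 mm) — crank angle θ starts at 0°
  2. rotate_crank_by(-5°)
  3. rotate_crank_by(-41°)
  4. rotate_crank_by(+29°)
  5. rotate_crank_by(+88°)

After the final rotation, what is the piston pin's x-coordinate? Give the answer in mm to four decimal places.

set_geometry: r = 22 mm, L = 258 mm, e = 12 mm; θ ← 0°
rotate_crank_by(-5°): θ ← 0° -5° = -5°
rotate_crank_by(-41°): θ ← -5° -41° = -46°
rotate_crank_by(+29°): θ ← -46° +29° = -17°
rotate_crank_by(+88°): θ ← -17° +88° = 71°
crank pin P = (r cos θ, r sin θ) = (7.162499, 20.801409)
h = r sin θ − e = 20.801409 − 12 = 8.801409
x = r cos θ + √(L² − h²) = 7.162499 + √(66564.0 − 77.4648) = 7.162499 + 257.849831 = 265.012330

265.0123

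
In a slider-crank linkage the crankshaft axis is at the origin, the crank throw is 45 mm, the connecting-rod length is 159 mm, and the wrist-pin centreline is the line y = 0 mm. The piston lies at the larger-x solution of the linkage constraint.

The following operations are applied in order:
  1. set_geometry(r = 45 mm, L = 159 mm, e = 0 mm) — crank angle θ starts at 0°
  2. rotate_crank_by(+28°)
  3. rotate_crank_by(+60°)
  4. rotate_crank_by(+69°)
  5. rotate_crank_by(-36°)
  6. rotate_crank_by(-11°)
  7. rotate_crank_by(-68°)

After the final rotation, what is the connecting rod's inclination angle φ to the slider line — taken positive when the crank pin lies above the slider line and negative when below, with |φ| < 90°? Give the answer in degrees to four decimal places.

10.9164

set_geometry: r = 45 mm, L = 159 mm, e = 0 mm; θ ← 0°
rotate_crank_by(+28°): θ ← 0° +28° = 28°
rotate_crank_by(+60°): θ ← 28° +60° = 88°
rotate_crank_by(+69°): θ ← 88° +69° = 157°
rotate_crank_by(-36°): θ ← 157° -36° = 121°
rotate_crank_by(-11°): θ ← 121° -11° = 110°
rotate_crank_by(-68°): θ ← 110° -68° = 42°
crank pin P = (r cos θ, r sin θ) = (33.441517, 30.110877)
h = r sin θ − e = 30.110877 − 0 = 30.110877
sin φ = h / L = 30.110877 / 159 = 0.18937659
φ = arcsin(0.18937659) = 10.916405°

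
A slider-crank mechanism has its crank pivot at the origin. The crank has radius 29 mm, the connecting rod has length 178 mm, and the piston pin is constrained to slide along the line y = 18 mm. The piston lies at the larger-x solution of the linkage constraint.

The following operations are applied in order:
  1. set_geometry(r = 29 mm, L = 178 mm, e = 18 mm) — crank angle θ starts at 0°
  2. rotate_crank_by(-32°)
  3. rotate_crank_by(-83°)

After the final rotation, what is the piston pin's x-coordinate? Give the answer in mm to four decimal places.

set_geometry: r = 29 mm, L = 178 mm, e = 18 mm; θ ← 0°
rotate_crank_by(-32°): θ ← 0° -32° = -32°
rotate_crank_by(-83°): θ ← -32° -83° = -115°
crank pin P = (r cos θ, r sin θ) = (-12.255930, -26.282926)
h = r sin θ − e = -26.282926 − 18 = -44.282926
x = r cos θ + √(L² − h²) = -12.255930 + √(31684.0 − 1960.9775) = -12.255930 + 172.403661 = 160.147732

160.1477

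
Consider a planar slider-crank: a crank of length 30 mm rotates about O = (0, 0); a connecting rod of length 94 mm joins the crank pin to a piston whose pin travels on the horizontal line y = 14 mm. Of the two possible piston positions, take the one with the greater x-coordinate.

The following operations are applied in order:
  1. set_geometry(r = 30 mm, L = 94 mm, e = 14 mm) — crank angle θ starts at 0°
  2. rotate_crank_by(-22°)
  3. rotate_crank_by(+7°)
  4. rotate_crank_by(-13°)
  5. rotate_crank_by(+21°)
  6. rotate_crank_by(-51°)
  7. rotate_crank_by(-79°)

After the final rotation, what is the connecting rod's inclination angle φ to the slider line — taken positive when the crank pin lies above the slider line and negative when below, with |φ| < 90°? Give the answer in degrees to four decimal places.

set_geometry: r = 30 mm, L = 94 mm, e = 14 mm; θ ← 0°
rotate_crank_by(-22°): θ ← 0° -22° = -22°
rotate_crank_by(+7°): θ ← -22° +7° = -15°
rotate_crank_by(-13°): θ ← -15° -13° = -28°
rotate_crank_by(+21°): θ ← -28° +21° = -7°
rotate_crank_by(-51°): θ ← -7° -51° = -58°
rotate_crank_by(-79°): θ ← -58° -79° = -137°
crank pin P = (r cos θ, r sin θ) = (-21.940611, -20.459951)
h = r sin θ − e = -20.459951 − 14 = -34.459951
sin φ = h / L = -34.459951 / 94 = -0.36659522
φ = arcsin(-0.36659522) = -21.505788°

-21.5058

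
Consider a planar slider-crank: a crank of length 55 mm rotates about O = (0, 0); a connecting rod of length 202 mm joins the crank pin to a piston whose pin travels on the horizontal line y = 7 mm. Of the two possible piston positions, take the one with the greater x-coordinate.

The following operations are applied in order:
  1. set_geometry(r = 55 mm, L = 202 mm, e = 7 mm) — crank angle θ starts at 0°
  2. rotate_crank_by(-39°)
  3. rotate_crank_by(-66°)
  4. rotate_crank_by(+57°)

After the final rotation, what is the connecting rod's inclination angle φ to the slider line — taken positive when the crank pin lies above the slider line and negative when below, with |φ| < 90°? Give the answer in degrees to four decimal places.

set_geometry: r = 55 mm, L = 202 mm, e = 7 mm; θ ← 0°
rotate_crank_by(-39°): θ ← 0° -39° = -39°
rotate_crank_by(-66°): θ ← -39° -66° = -105°
rotate_crank_by(+57°): θ ← -105° +57° = -48°
crank pin P = (r cos θ, r sin θ) = (36.802183, -40.872965)
h = r sin θ − e = -40.872965 − 7 = -47.872965
sin φ = h / L = -47.872965 / 202 = -0.23699488
φ = arcsin(-0.23699488) = -13.709243°

-13.7092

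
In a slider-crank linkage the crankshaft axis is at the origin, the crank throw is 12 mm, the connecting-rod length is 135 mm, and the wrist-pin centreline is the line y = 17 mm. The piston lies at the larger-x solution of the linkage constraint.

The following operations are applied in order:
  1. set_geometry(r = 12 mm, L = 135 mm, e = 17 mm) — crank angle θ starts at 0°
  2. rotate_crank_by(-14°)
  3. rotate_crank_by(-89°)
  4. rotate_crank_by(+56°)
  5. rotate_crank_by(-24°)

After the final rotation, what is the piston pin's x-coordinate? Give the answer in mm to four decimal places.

135.8973

set_geometry: r = 12 mm, L = 135 mm, e = 17 mm; θ ← 0°
rotate_crank_by(-14°): θ ← 0° -14° = -14°
rotate_crank_by(-89°): θ ← -14° -89° = -103°
rotate_crank_by(+56°): θ ← -103° +56° = -47°
rotate_crank_by(-24°): θ ← -47° -24° = -71°
crank pin P = (r cos θ, r sin θ) = (3.906818, -11.346223)
h = r sin θ − e = -11.346223 − 17 = -28.346223
x = r cos θ + √(L² − h²) = 3.906818 + √(18225.0 − 803.5084) = 3.906818 + 131.990498 = 135.897316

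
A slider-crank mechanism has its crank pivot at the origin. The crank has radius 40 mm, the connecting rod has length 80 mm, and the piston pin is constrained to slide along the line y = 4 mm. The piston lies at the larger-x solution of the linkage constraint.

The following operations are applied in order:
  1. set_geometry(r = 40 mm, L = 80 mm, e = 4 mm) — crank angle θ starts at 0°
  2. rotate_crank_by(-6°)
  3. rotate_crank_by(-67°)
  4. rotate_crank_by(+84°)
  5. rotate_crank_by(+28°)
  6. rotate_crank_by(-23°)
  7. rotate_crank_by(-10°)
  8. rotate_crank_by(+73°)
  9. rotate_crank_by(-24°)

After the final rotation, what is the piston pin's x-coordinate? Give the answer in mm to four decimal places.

97.5923

set_geometry: r = 40 mm, L = 80 mm, e = 4 mm; θ ← 0°
rotate_crank_by(-6°): θ ← 0° -6° = -6°
rotate_crank_by(-67°): θ ← -6° -67° = -73°
rotate_crank_by(+84°): θ ← -73° +84° = 11°
rotate_crank_by(+28°): θ ← 11° +28° = 39°
rotate_crank_by(-23°): θ ← 39° -23° = 16°
rotate_crank_by(-10°): θ ← 16° -10° = 6°
rotate_crank_by(+73°): θ ← 6° +73° = 79°
rotate_crank_by(-24°): θ ← 79° -24° = 55°
crank pin P = (r cos θ, r sin θ) = (22.943057, 32.766082)
h = r sin θ − e = 32.766082 − 4 = 28.766082
x = r cos θ + √(L² − h²) = 22.943057 + √(6400.0 − 827.4875) = 22.943057 + 74.649263 = 97.592321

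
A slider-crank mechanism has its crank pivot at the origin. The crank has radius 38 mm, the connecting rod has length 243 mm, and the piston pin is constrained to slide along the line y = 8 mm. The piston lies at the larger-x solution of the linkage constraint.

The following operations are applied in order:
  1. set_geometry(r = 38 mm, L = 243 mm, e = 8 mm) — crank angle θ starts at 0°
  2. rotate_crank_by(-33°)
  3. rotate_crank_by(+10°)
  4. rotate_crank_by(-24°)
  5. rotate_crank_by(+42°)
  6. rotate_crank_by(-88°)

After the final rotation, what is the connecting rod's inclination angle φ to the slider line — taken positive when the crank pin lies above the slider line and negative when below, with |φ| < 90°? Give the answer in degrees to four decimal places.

set_geometry: r = 38 mm, L = 243 mm, e = 8 mm; θ ← 0°
rotate_crank_by(-33°): θ ← 0° -33° = -33°
rotate_crank_by(+10°): θ ← -33° +10° = -23°
rotate_crank_by(-24°): θ ← -23° -24° = -47°
rotate_crank_by(+42°): θ ← -47° +42° = -5°
rotate_crank_by(-88°): θ ← -5° -88° = -93°
crank pin P = (r cos θ, r sin θ) = (-1.988766, -37.947922)
h = r sin θ − e = -37.947922 − 8 = -45.947922
sin φ = h / L = -45.947922 / 243 = -0.18908610
φ = arcsin(-0.18908610) = -10.899455°

-10.8995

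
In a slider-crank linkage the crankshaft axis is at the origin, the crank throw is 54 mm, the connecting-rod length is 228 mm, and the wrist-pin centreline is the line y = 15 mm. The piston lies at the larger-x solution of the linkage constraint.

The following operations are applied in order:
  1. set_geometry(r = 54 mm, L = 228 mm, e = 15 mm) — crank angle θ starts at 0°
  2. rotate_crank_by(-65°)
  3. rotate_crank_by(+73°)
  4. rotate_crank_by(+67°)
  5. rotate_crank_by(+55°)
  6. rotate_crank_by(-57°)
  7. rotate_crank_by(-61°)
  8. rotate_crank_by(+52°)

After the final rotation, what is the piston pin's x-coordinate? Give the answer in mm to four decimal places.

set_geometry: r = 54 mm, L = 228 mm, e = 15 mm; θ ← 0°
rotate_crank_by(-65°): θ ← 0° -65° = -65°
rotate_crank_by(+73°): θ ← -65° +73° = 8°
rotate_crank_by(+67°): θ ← 8° +67° = 75°
rotate_crank_by(+55°): θ ← 75° +55° = 130°
rotate_crank_by(-57°): θ ← 130° -57° = 73°
rotate_crank_by(-61°): θ ← 73° -61° = 12°
rotate_crank_by(+52°): θ ← 12° +52° = 64°
crank pin P = (r cos θ, r sin θ) = (23.672042, 48.534879)
h = r sin θ − e = 48.534879 − 15 = 33.534879
x = r cos θ + √(L² − h²) = 23.672042 + √(51984.0 − 1124.5881) = 23.672042 + 225.520314 = 249.192356

249.1924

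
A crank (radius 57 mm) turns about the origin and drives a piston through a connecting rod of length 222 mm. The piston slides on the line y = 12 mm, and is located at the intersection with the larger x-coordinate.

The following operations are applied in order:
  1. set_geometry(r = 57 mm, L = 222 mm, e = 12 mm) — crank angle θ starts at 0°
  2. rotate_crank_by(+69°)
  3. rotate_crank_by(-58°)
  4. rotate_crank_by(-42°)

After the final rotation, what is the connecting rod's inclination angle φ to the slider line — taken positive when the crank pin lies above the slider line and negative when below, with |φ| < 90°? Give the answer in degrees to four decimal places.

-10.7366

set_geometry: r = 57 mm, L = 222 mm, e = 12 mm; θ ← 0°
rotate_crank_by(+69°): θ ← 0° +69° = 69°
rotate_crank_by(-58°): θ ← 69° -58° = 11°
rotate_crank_by(-42°): θ ← 11° -42° = -31°
crank pin P = (r cos θ, r sin θ) = (48.858536, -29.357170)
h = r sin θ − e = -29.357170 − 12 = -41.357170
sin φ = h / L = -41.357170 / 222 = -0.18629356
φ = arcsin(-0.18629356) = -10.736559°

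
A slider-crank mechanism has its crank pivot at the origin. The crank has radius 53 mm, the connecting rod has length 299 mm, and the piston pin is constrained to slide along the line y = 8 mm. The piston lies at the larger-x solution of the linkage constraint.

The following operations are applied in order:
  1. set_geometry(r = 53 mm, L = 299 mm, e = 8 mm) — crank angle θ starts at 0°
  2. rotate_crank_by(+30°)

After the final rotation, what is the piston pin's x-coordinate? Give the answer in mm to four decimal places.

344.3265

set_geometry: r = 53 mm, L = 299 mm, e = 8 mm; θ ← 0°
rotate_crank_by(+30°): θ ← 0° +30° = 30°
crank pin P = (r cos θ, r sin θ) = (45.899346, 26.500000)
h = r sin θ − e = 26.500000 − 8 = 18.500000
x = r cos θ + √(L² − h²) = 45.899346 + √(89401.0 − 342.2500) = 45.899346 + 298.427127 = 344.326473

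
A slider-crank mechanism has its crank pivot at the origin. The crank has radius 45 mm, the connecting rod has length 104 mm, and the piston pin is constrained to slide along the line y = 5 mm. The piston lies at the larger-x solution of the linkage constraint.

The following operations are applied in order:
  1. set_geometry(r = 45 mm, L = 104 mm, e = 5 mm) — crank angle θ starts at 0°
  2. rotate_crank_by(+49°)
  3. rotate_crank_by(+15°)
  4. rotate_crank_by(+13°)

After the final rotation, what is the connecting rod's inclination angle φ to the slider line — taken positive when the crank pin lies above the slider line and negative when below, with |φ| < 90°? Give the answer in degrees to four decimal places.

21.9332

set_geometry: r = 45 mm, L = 104 mm, e = 5 mm; θ ← 0°
rotate_crank_by(+49°): θ ← 0° +49° = 49°
rotate_crank_by(+15°): θ ← 49° +15° = 64°
rotate_crank_by(+13°): θ ← 64° +13° = 77°
crank pin P = (r cos θ, r sin θ) = (10.122797, 43.846653)
h = r sin θ − e = 43.846653 − 5 = 38.846653
sin φ = h / L = 38.846653 / 104 = 0.37352551
φ = arcsin(0.37352551) = 21.933210°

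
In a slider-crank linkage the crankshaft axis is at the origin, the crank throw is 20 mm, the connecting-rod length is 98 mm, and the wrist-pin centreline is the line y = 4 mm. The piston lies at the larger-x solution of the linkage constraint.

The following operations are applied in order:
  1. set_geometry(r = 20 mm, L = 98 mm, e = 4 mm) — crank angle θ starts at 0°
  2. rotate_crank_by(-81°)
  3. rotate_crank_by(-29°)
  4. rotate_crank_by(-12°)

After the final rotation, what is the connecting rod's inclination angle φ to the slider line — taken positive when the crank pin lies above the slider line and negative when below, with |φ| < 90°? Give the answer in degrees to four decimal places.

-12.3503

set_geometry: r = 20 mm, L = 98 mm, e = 4 mm; θ ← 0°
rotate_crank_by(-81°): θ ← 0° -81° = -81°
rotate_crank_by(-29°): θ ← -81° -29° = -110°
rotate_crank_by(-12°): θ ← -110° -12° = -122°
crank pin P = (r cos θ, r sin θ) = (-10.598385, -16.960962)
h = r sin θ − e = -16.960962 − 4 = -20.960962
sin φ = h / L = -20.960962 / 98 = -0.21388737
φ = arcsin(-0.21388737) = -12.350260°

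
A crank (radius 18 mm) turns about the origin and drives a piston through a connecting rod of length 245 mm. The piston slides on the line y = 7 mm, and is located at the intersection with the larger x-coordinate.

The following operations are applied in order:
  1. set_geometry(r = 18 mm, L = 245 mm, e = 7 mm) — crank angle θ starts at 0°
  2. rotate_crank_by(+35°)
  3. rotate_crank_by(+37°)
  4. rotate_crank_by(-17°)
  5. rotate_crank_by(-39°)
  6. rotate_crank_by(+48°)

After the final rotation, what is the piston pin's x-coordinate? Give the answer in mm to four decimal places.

set_geometry: r = 18 mm, L = 245 mm, e = 7 mm; θ ← 0°
rotate_crank_by(+35°): θ ← 0° +35° = 35°
rotate_crank_by(+37°): θ ← 35° +37° = 72°
rotate_crank_by(-17°): θ ← 72° -17° = 55°
rotate_crank_by(-39°): θ ← 55° -39° = 16°
rotate_crank_by(+48°): θ ← 16° +48° = 64°
crank pin P = (r cos θ, r sin θ) = (7.890681, 16.178293)
h = r sin θ − e = 16.178293 − 7 = 9.178293
x = r cos θ + √(L² − h²) = 7.890681 + √(60025.0 − 84.2411) = 7.890681 + 244.828019 = 252.718700

252.7187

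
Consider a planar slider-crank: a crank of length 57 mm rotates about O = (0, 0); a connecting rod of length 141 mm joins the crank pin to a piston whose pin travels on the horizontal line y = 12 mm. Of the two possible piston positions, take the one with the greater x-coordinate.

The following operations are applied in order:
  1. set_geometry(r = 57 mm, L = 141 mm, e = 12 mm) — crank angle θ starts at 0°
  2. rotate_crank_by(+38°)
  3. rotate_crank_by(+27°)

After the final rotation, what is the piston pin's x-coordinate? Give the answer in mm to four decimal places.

set_geometry: r = 57 mm, L = 141 mm, e = 12 mm; θ ← 0°
rotate_crank_by(+38°): θ ← 0° +38° = 38°
rotate_crank_by(+27°): θ ← 38° +27° = 65°
crank pin P = (r cos θ, r sin θ) = (24.089241, 51.659544)
h = r sin θ − e = 51.659544 − 12 = 39.659544
x = r cos θ + √(L² − h²) = 24.089241 + √(19881.0 − 1572.8794) = 24.089241 + 135.307504 = 159.396745

159.3967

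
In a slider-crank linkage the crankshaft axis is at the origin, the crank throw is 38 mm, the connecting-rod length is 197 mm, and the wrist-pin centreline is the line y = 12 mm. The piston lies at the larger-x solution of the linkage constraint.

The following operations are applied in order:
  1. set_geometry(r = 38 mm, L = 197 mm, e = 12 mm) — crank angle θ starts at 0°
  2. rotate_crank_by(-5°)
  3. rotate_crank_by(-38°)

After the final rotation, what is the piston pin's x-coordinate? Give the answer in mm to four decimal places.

221.1082

set_geometry: r = 38 mm, L = 197 mm, e = 12 mm; θ ← 0°
rotate_crank_by(-5°): θ ← 0° -5° = -5°
rotate_crank_by(-38°): θ ← -5° -38° = -43°
crank pin P = (r cos θ, r sin θ) = (27.791441, -25.915938)
h = r sin θ − e = -25.915938 − 12 = -37.915938
x = r cos θ + √(L² − h²) = 27.791441 + √(38809.0 − 1437.6183) = 27.791441 + 193.316791 = 221.108232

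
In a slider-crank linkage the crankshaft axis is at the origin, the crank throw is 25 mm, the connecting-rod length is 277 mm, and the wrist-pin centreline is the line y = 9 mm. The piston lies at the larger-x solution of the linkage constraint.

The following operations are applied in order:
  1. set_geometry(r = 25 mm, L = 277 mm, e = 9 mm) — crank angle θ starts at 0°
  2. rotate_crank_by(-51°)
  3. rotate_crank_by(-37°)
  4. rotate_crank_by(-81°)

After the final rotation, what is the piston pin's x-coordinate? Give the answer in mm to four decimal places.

set_geometry: r = 25 mm, L = 277 mm, e = 9 mm; θ ← 0°
rotate_crank_by(-51°): θ ← 0° -51° = -51°
rotate_crank_by(-37°): θ ← -51° -37° = -88°
rotate_crank_by(-81°): θ ← -88° -81° = -169°
crank pin P = (r cos θ, r sin θ) = (-24.540680, -4.770225)
h = r sin θ − e = -4.770225 − 9 = -13.770225
x = r cos θ + √(L² − h²) = -24.540680 + √(76729.0 − 189.6191) = -24.540680 + 276.657516 = 252.116836

252.1168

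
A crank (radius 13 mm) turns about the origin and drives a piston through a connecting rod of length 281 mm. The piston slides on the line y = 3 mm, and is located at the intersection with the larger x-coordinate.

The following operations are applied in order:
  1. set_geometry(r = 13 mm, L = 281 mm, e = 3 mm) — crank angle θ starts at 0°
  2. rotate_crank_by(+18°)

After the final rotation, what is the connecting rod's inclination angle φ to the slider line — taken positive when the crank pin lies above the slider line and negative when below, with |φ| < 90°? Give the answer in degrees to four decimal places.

0.2074

set_geometry: r = 13 mm, L = 281 mm, e = 3 mm; θ ← 0°
rotate_crank_by(+18°): θ ← 0° +18° = 18°
crank pin P = (r cos θ, r sin θ) = (12.363735, 4.017221)
h = r sin θ − e = 4.017221 − 3 = 1.017221
sin φ = h / L = 1.017221 / 281 = 0.00362000
φ = arcsin(0.00362000) = 0.207411°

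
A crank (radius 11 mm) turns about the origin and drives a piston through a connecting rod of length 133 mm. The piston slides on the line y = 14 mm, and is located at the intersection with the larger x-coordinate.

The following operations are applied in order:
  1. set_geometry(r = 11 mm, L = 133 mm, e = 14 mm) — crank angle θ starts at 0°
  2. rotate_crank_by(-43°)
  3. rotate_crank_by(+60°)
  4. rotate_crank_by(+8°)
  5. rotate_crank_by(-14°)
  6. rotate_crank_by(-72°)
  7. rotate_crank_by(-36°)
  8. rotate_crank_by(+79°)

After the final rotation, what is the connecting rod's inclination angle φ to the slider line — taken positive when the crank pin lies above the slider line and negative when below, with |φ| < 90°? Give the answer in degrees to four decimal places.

set_geometry: r = 11 mm, L = 133 mm, e = 14 mm; θ ← 0°
rotate_crank_by(-43°): θ ← 0° -43° = -43°
rotate_crank_by(+60°): θ ← -43° +60° = 17°
rotate_crank_by(+8°): θ ← 17° +8° = 25°
rotate_crank_by(-14°): θ ← 25° -14° = 11°
rotate_crank_by(-72°): θ ← 11° -72° = -61°
rotate_crank_by(-36°): θ ← -61° -36° = -97°
rotate_crank_by(+79°): θ ← -97° +79° = -18°
crank pin P = (r cos θ, r sin θ) = (10.461622, -3.399187)
h = r sin θ − e = -3.399187 − 14 = -17.399187
sin φ = h / L = -17.399187 / 133 = -0.13082095
φ = arcsin(-0.13082095) = -7.517035°

-7.5170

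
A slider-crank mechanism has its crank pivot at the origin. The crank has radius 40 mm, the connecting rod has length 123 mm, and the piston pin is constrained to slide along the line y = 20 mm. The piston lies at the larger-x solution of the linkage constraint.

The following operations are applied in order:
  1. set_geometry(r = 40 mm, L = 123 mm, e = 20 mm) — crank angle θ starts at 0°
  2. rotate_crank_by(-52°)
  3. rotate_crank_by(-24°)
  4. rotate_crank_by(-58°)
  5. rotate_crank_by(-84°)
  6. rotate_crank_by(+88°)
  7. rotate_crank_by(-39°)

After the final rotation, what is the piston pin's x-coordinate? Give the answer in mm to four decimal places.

80.5909

set_geometry: r = 40 mm, L = 123 mm, e = 20 mm; θ ← 0°
rotate_crank_by(-52°): θ ← 0° -52° = -52°
rotate_crank_by(-24°): θ ← -52° -24° = -76°
rotate_crank_by(-58°): θ ← -76° -58° = -134°
rotate_crank_by(-84°): θ ← -134° -84° = -218°
rotate_crank_by(+88°): θ ← -218° +88° = -130°
rotate_crank_by(-39°): θ ← -130° -39° = -169°
crank pin P = (r cos θ, r sin θ) = (-39.265087, -7.632360)
h = r sin θ − e = -7.632360 − 20 = -27.632360
x = r cos θ + √(L² − h²) = -39.265087 + √(15129.0 − 763.5473) = -39.265087 + 119.855966 = 80.590879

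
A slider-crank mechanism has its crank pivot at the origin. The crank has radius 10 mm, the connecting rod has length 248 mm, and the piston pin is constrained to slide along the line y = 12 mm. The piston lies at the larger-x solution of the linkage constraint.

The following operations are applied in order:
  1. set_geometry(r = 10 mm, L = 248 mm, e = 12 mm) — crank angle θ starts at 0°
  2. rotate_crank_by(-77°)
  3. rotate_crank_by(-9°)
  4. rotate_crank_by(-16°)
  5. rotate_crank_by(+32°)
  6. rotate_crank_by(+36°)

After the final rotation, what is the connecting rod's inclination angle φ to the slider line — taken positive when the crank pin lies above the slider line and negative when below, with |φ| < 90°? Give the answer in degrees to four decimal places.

set_geometry: r = 10 mm, L = 248 mm, e = 12 mm; θ ← 0°
rotate_crank_by(-77°): θ ← 0° -77° = -77°
rotate_crank_by(-9°): θ ← -77° -9° = -86°
rotate_crank_by(-16°): θ ← -86° -16° = -102°
rotate_crank_by(+32°): θ ← -102° +32° = -70°
rotate_crank_by(+36°): θ ← -70° +36° = -34°
crank pin P = (r cos θ, r sin θ) = (8.290376, -5.591929)
h = r sin θ − e = -5.591929 − 12 = -17.591929
sin φ = h / L = -17.591929 / 248 = -0.07093520
φ = arcsin(-0.07093520) = -4.067704°

-4.0677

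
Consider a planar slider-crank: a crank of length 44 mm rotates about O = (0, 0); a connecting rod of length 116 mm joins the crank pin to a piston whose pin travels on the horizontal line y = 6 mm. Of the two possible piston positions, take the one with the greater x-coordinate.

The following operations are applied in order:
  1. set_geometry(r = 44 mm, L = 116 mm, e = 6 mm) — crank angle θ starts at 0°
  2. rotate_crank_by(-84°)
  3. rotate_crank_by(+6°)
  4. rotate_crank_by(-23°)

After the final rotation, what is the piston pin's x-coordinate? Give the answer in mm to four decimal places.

96.6577

set_geometry: r = 44 mm, L = 116 mm, e = 6 mm; θ ← 0°
rotate_crank_by(-84°): θ ← 0° -84° = -84°
rotate_crank_by(+6°): θ ← -84° +6° = -78°
rotate_crank_by(-23°): θ ← -78° -23° = -101°
crank pin P = (r cos θ, r sin θ) = (-8.395596, -43.191596)
h = r sin θ − e = -43.191596 − 6 = -49.191596
x = r cos θ + √(L² − h²) = -8.395596 + √(13456.0 − 2419.8131) = -8.395596 + 105.053257 = 96.657662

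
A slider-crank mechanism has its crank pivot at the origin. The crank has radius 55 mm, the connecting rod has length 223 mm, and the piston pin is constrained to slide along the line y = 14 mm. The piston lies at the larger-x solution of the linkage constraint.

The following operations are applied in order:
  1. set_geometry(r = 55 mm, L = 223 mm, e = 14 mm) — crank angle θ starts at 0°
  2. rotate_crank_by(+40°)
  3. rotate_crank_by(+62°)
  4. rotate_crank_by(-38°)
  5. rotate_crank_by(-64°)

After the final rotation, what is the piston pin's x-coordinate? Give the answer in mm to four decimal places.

set_geometry: r = 55 mm, L = 223 mm, e = 14 mm; θ ← 0°
rotate_crank_by(+40°): θ ← 0° +40° = 40°
rotate_crank_by(+62°): θ ← 40° +62° = 102°
rotate_crank_by(-38°): θ ← 102° -38° = 64°
rotate_crank_by(-64°): θ ← 64° -64° = 0°
crank pin P = (r cos θ, r sin θ) = (55.000000, 0.000000)
h = r sin θ − e = 0.000000 − 14 = -14.000000
x = r cos θ + √(L² − h²) = 55.000000 + √(49729.0 − 196.0000) = 55.000000 + 222.560104 = 277.560104

277.5601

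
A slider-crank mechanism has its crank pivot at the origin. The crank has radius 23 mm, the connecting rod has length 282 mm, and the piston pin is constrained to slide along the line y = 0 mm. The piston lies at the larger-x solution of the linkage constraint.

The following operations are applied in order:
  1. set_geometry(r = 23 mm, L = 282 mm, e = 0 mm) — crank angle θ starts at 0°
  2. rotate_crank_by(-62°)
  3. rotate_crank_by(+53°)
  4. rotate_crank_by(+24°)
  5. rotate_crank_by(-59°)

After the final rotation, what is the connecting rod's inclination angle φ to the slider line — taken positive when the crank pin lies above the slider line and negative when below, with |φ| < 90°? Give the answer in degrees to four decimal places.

-3.2479

set_geometry: r = 23 mm, L = 282 mm, e = 0 mm; θ ← 0°
rotate_crank_by(-62°): θ ← 0° -62° = -62°
rotate_crank_by(+53°): θ ← -62° +53° = -9°
rotate_crank_by(+24°): θ ← -9° +24° = 15°
rotate_crank_by(-59°): θ ← 15° -59° = -44°
crank pin P = (r cos θ, r sin θ) = (16.544815, -15.977143)
h = r sin θ − e = -15.977143 − 0 = -15.977143
sin φ = h / L = -15.977143 / 282 = -0.05665653
φ = arcsin(-0.05665653) = -3.247919°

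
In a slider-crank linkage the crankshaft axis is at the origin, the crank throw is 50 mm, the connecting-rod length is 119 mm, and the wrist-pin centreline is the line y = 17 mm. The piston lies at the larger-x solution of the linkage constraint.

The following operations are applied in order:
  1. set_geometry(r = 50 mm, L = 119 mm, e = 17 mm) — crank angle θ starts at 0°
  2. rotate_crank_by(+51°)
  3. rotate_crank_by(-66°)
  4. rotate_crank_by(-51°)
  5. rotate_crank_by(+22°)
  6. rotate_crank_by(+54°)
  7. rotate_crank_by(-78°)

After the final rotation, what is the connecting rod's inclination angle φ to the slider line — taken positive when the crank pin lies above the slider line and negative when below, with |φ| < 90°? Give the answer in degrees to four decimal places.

-32.1698

set_geometry: r = 50 mm, L = 119 mm, e = 17 mm; θ ← 0°
rotate_crank_by(+51°): θ ← 0° +51° = 51°
rotate_crank_by(-66°): θ ← 51° -66° = -15°
rotate_crank_by(-51°): θ ← -15° -51° = -66°
rotate_crank_by(+22°): θ ← -66° +22° = -44°
rotate_crank_by(+54°): θ ← -44° +54° = 10°
rotate_crank_by(-78°): θ ← 10° -78° = -68°
crank pin P = (r cos θ, r sin θ) = (18.730330, -46.359193)
h = r sin θ − e = -46.359193 − 17 = -63.359193
sin φ = h / L = -63.359193 / 119 = -0.53243019
φ = arcsin(-0.53243019) = -32.169801°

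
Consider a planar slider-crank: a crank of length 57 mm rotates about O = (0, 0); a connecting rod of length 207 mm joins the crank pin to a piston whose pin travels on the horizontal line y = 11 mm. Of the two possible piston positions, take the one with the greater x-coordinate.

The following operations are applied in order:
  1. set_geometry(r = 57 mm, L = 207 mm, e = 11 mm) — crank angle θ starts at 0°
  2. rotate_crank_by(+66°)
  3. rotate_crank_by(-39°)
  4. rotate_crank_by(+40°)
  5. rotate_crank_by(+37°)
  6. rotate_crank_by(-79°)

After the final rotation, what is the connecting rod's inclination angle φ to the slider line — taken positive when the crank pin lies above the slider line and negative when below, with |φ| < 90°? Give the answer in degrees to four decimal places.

3.6254

set_geometry: r = 57 mm, L = 207 mm, e = 11 mm; θ ← 0°
rotate_crank_by(+66°): θ ← 0° +66° = 66°
rotate_crank_by(-39°): θ ← 66° -39° = 27°
rotate_crank_by(+40°): θ ← 27° +40° = 67°
rotate_crank_by(+37°): θ ← 67° +37° = 104°
rotate_crank_by(-79°): θ ← 104° -79° = 25°
crank pin P = (r cos θ, r sin θ) = (51.659544, 24.089241)
h = r sin θ − e = 24.089241 − 11 = 13.089241
sin φ = h / L = 13.089241 / 207 = 0.06323305
φ = arcsin(0.06323305) = 3.625405°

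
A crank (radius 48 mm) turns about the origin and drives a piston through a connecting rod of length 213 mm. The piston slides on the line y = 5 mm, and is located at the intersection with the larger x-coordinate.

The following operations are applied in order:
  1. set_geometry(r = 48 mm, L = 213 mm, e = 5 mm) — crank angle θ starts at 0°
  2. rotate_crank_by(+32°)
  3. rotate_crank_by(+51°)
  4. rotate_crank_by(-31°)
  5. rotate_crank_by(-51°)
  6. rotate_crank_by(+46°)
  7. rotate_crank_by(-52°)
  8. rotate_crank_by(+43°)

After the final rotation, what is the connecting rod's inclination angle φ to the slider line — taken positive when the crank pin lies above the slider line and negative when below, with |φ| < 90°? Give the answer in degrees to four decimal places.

6.6190

set_geometry: r = 48 mm, L = 213 mm, e = 5 mm; θ ← 0°
rotate_crank_by(+32°): θ ← 0° +32° = 32°
rotate_crank_by(+51°): θ ← 32° +51° = 83°
rotate_crank_by(-31°): θ ← 83° -31° = 52°
rotate_crank_by(-51°): θ ← 52° -51° = 1°
rotate_crank_by(+46°): θ ← 1° +46° = 47°
rotate_crank_by(-52°): θ ← 47° -52° = -5°
rotate_crank_by(+43°): θ ← -5° +43° = 38°
crank pin P = (r cos θ, r sin θ) = (37.824516, 29.551751)
h = r sin θ − e = 29.551751 − 5 = 24.551751
sin φ = h / L = 24.551751 / 213 = 0.11526644
φ = arcsin(0.11526644) = 6.618993°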